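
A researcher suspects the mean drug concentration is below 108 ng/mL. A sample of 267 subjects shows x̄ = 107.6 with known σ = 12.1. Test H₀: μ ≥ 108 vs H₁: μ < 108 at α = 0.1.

z = -0.54. Critical value: -1.28. Fail to reject H₀.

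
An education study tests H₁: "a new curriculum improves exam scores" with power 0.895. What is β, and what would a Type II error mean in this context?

β = 1 - power = 1 - 0.895 = 0.105. A Type II error is failing to reject H₀ when H₀ is false (false negative) — here, failing to conclude that a new curriculum improves exam scores when in fact it is true. Consequence: keeping the old curriculum when the new one would have helped students.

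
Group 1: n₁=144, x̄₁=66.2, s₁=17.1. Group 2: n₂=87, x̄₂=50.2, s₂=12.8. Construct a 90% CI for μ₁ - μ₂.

Difference = 16.0. SE = √(17.1²/144 + 12.8²/87) = 1.978. CI = (12.75, 19.25)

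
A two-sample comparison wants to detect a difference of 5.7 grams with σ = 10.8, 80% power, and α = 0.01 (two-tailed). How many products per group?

n per group = 2(z_α/2 + z_β)²σ²/d² = 2×(2.576 + 0.84)²×10.8²/5.7² = 83.8 → n = 84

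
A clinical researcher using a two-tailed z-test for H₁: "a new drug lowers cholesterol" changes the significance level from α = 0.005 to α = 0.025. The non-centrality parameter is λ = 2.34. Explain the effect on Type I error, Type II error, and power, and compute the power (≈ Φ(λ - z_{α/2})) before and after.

Increasing α from 0.005 to 0.025:
• Type I error rate increases (α is the Type I rate by definition).
• Critical value moves from z_{α/2} = 2.807 to 2.241, so power = Φ(λ - z_{α/2}) goes from Φ(2.34 - 2.807) = 0.32 to Φ(2.34 - 2.241) = 0.539.
• Type II error rate β = 1 - power therefore decreases (0.68 → 0.461).
Appropriate when false negatives are costly — here, shelving an effective drug — patients miss out on a treatment that would have helped.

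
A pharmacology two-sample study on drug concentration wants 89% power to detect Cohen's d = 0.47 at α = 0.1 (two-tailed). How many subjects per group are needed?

z_{α/2} = 1.645, z_β = Φ⁻¹(0.89) = 1.227. For small effect (d = 0.47): n per group = 2(z_{α/2} + z_β)²/d² = 2(1.645 + 1.227)²/0.47² = 74.7 → 75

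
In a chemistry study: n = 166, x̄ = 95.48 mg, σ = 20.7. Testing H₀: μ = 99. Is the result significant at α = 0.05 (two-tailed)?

z = (95.48 - 99)/(20.7/√166) = -2.191. Since |z| > 1.96, significant at α = 0.05.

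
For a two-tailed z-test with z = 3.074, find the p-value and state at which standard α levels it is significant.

p = 2·P(Z > |3.074|) = 2·(1 - Φ(3.074)) ≈ 0.0021. Significant at α = 0.1; Significant at α = 0.05; Significant at α = 0.01.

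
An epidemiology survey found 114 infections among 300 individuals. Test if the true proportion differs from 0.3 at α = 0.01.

p̂ = 0.38, p₀ = 0.3. z = (p̂ - p₀)/√(p₀(1-p₀)/n) = 3.024. Critical: ±2.576. Reject H₀.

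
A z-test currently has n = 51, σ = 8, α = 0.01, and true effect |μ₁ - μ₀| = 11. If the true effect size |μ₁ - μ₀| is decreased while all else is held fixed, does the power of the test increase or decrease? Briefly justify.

Power decreases: a smaller true effect decreases the non-centrality λ = |μ₁ - μ₀|/(σ/√n).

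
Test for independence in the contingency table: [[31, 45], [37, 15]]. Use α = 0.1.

χ² = 11.431. df = 1, critical = 2.706. Reject H₀. Variables are dependent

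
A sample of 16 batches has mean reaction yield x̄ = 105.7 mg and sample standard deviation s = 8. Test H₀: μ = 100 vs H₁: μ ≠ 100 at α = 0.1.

t = (x̄ - μ₀)/(s/√n) = (105.7 - 100)/(8/√16) = 2.85. df = 15, critical t = ±1.753. Reject H₀.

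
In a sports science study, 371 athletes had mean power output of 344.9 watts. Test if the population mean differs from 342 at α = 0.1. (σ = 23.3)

z = (x̄ - μ₀)/(σ/√n) = (344.9 - 342)/(23.3/√371) = 2.397. Critical value: ±1.645. Since |2.397| > 1.645, Reject H₀.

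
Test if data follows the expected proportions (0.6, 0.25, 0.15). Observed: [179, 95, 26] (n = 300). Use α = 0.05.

Expected: [180.0, 75.0, 45.0]. χ² = 13.361. df = 2, critical = 5.991. Reject H₀.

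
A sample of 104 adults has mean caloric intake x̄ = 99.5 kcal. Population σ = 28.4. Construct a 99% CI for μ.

CI = x̄ ± z*(σ/√n) = 99.5 ± 2.576(28.4/√104) = 99.5 ± 7.17 = (92.33, 106.67)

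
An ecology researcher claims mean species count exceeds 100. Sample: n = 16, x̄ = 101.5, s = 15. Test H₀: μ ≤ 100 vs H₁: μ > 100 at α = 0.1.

t = (101.5 - 100)/(15/√16) = 0.4, df = 15. Critical t = 1.341. Fail to reject H₀.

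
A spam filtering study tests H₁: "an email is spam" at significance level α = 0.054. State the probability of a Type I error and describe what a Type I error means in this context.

P(Type I error) = α = 0.054. A Type I error is rejecting H₀ when H₀ is actually true (false positive) — here, concluding that an email is spam when in fact this is not the case. Consequence: a legitimate email is sent to the spam folder and the user misses it.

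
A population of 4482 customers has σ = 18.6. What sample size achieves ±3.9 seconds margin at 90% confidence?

Without FPC: n₀ = (1.645×18.6/3.9)² = 61.55. With FPC: n = n₀N/(n₀+N-1) = 60.7 → n = 61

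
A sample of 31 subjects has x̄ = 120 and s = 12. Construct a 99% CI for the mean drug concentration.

CI = x̄ ± t*(s/√n) = 120 ± 2.75(12/√31) = (114.07, 125.93)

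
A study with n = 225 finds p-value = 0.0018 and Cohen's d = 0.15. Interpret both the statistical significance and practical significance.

Statistically significant (p = 0.0018 < 0.05). Cohen's d = 0.15 indicates a very small effect size. Both statistical and practical significance should be considered.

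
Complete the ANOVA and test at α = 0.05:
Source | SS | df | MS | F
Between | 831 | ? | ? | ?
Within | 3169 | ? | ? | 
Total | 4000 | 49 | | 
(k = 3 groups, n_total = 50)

df_between = 2, df_within = 47. MS_between = 415.5, MS_within = 67.43. F = 6.162, F_crit ≈ 3.195. Reject H₀.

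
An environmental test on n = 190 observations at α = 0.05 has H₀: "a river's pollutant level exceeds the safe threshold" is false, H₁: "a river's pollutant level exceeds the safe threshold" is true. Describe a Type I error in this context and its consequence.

Type I error: rejecting H₀ when it is true — concluding that a river's pollutant level exceeds the safe threshold when in fact it is not. Consequence: shutting down a compliant factory unnecessarily.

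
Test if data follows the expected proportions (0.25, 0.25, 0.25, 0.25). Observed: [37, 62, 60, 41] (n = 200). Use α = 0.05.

Expected: [50.0, 50.0, 50.0, 50.0]. χ² = 9.88. df = 3, critical = 7.815. Reject H₀.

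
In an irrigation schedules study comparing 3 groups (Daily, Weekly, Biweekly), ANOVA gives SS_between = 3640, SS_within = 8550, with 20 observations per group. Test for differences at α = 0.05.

df_between = 2, df_within = 57. F = MS_between/MS_within = 1820.0/150.0 = 12.133. F_crit ≈ 3.159. Reject H₀. At least one mean differs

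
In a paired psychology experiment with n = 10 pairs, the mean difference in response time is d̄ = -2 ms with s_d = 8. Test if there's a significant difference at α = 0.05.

t = d̄/(s_d/√n) = -2/(8/√10) = -0.791. df = 9, critical t = ±2.262. Fail to reject H₀.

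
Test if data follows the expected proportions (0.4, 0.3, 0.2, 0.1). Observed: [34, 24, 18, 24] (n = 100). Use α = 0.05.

Expected: [40.0, 30.0, 20.0, 10.0]. χ² = 21.9. df = 3, critical = 7.815. Reject H₀.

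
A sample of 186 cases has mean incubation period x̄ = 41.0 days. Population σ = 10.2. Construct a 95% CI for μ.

CI = x̄ ± z*(σ/√n) = 41.0 ± 1.96(10.2/√186) = 41.0 ± 1.47 = (39.53, 42.47)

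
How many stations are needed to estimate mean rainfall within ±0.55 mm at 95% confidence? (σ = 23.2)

n = (z*σ/E)² = (1.96×23.2/0.55)² = 6835.4 → n = 6836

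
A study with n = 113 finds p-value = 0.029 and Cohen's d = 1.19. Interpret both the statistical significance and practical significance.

Statistically significant (p = 0.029 < 0.05). Cohen's d = 1.19 indicates a large effect size. Both statistical and practical significance should be considered.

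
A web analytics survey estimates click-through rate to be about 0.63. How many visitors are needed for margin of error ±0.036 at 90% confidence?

n = z²p(1-p)/E² = 1.645²×0.63×0.37/0.036² = 486.7 → n = 487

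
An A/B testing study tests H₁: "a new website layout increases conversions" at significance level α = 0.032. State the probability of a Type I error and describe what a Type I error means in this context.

P(Type I error) = α = 0.032. A Type I error is rejecting H₀ when H₀ is actually true (false positive) — here, concluding that a new website layout increases conversions when in fact this is not the case. Consequence: rolling out a layout that doesn't actually help — wasted engineering effort.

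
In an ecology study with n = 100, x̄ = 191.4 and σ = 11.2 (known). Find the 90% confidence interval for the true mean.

CI = x̄ ± z*(σ/√n) = 191.4 ± 1.645(11.2/√100) = 191.4 ± 1.84 = (189.56, 193.24)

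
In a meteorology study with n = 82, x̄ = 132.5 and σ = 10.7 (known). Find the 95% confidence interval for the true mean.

CI = x̄ ± z*(σ/√n) = 132.5 ± 1.96(10.7/√82) = 132.5 ± 2.32 = (130.18, 134.82)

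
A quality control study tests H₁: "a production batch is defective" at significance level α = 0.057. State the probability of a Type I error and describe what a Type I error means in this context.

P(Type I error) = α = 0.057. A Type I error is rejecting H₀ when H₀ is actually true (false positive) — here, concluding that a production batch is defective when in fact this is not the case. Consequence: scrapping a good batch — wasted material and cost for no reason.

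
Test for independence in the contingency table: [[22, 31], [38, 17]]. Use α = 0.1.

χ² = 8.316. df = 1, critical = 2.706. Reject H₀. Variables are dependent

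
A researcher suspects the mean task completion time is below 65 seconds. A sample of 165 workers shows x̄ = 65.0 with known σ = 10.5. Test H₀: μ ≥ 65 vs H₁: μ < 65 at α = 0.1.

z = 0.0. Critical value: -1.28. Fail to reject H₀.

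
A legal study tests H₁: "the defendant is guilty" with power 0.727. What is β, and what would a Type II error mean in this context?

β = 1 - power = 1 - 0.727 = 0.273. A Type II error is failing to reject H₀ when H₀ is false (false negative) — here, failing to conclude that the defendant is guilty when in fact it is true. Consequence: acquitting a guilty person.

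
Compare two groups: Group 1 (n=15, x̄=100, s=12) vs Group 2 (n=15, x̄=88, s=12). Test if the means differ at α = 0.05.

Pooled sp = 12.0. t = 2.739, df = 28. Critical t = ±2.048. Reject H₀.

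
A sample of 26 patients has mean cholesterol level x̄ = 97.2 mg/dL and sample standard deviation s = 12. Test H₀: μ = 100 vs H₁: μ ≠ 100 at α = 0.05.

t = (x̄ - μ₀)/(s/√n) = (97.2 - 100)/(12/√26) = -1.19. df = 25, critical t = ±2.06. Fail to reject H₀.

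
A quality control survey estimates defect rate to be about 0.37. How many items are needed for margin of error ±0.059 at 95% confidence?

n = z²p(1-p)/E² = 1.96²×0.37×0.63/0.059² = 257.2 → n = 258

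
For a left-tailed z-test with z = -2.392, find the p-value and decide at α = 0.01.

p = P(Z < -2.392) = Φ(-2.392) ≈ 0.0084. Since p < 0.01, reject H₀ (significant) at α = 0.01.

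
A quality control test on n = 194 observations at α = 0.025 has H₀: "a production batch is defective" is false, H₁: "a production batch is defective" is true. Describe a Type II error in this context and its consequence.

Type II error: failing to reject H₀ when it is false — concluding that a production batch is defective is not supported when in fact it is. Consequence: shipping a defective batch — faulty products reach customers.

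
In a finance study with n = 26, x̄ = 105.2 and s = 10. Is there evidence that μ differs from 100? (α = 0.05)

t = (x̄ - μ₀)/(s/√n) = (105.2 - 100)/(10/√26) = 2.651. df = 25, critical t = ±2.06. Reject H₀.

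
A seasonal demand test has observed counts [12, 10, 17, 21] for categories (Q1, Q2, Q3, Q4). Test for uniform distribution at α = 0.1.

Expected = 15 each. χ² = Σ(O-E)²/E = 4.933. df = 3, critical value = 6.251. Fail to reject H₀.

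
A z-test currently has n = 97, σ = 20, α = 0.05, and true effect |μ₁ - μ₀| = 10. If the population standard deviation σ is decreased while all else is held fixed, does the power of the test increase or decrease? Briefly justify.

Power increases: a smaller σ shrinks the standard error σ/√n, moving the sampling distribution under H₁ further from the critical value.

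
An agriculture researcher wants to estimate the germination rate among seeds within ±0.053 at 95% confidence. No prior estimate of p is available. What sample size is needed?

Conservative approach: use p = 0.5 (maximizes p(1-p) = 0.25). n = z²(0.25)/E² = 1.96²×0.25/0.053² = 341.9 → n = 342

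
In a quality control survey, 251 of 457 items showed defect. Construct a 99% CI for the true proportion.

p̂ = 0.549. CI = p̂ ± z*√(p̂(1-p̂)/n) = (0.489, 0.609)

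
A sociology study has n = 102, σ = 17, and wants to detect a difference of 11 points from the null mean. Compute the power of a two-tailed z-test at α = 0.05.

SE = σ/√n = 17/√102 = 1.683. Non-centrality λ = d/SE = 11/1.683 = 6.535. Power ≈ Φ(λ - z_{α/2}) = Φ(6.535 - 1.96) = Φ(4.575) = 1.0.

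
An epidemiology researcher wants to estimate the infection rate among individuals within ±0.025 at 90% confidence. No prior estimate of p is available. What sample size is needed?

Conservative approach: use p = 0.5 (maximizes p(1-p) = 0.25). n = z²(0.25)/E² = 1.645²×0.25/0.025² = 1082.4 → n = 1083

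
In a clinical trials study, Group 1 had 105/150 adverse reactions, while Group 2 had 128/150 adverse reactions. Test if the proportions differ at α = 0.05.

p̂₁ = 0.7, p̂₂ = 0.853, pooled p̂ = 0.777. z = -3.188. Critical: ±1.96. Reject H₀.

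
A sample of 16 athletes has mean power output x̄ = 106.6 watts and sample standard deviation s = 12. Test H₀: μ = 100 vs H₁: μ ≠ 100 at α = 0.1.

t = (x̄ - μ₀)/(s/√n) = (106.6 - 100)/(12/√16) = 2.2. df = 15, critical t = ±1.753. Reject H₀.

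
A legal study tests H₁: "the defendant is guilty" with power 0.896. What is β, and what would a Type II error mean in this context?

β = 1 - power = 1 - 0.896 = 0.104. A Type II error is failing to reject H₀ when H₀ is false (false negative) — here, failing to conclude that the defendant is guilty when in fact it is true. Consequence: acquitting a guilty person.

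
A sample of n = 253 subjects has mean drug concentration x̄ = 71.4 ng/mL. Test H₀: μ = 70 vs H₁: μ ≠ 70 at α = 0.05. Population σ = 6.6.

z = (x̄ - μ₀)/(σ/√n) = (71.4 - 70)/(6.6/√253) = 3.374. Critical value: ±1.96. Since |3.374| > 1.96, Reject H₀.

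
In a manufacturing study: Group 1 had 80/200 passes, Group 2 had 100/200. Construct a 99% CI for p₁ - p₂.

p̂₁ = 0.4, p̂₂ = 0.5. Difference = -0.1. CI = (-0.228, 0.028)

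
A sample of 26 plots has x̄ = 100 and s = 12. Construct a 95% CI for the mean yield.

CI = x̄ ± t*(s/√n) = 100 ± 2.06(12/√26) = (95.15, 104.85)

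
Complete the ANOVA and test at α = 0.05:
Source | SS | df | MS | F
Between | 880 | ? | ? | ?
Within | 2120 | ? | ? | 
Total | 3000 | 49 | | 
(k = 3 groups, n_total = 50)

df_between = 2, df_within = 47. MS_between = 440.0, MS_within = 45.11. F = 9.755, F_crit ≈ 3.195. Reject H₀.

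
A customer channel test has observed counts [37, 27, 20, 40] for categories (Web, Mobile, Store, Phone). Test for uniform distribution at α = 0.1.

Expected = 31 each. χ² = Σ(O-E)²/E = 8.194. df = 3, critical value = 6.251. Reject H₀.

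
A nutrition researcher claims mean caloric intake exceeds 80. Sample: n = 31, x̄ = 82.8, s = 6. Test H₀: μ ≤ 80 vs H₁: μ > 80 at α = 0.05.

t = (82.8 - 80)/(6/√31) = 2.598, df = 30. Critical t = 1.697. Reject H₀.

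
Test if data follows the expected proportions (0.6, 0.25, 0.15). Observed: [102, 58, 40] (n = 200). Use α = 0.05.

Expected: [120.0, 50.0, 30.0]. χ² = 7.313. df = 2, critical = 5.991. Reject H₀.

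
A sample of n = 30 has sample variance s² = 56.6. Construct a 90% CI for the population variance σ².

df = 29. χ²_{0.05} = 42.557, χ²_{0.95} = 17.708. CI for σ² = ((n-1)s²/χ²_{α/2}, (n-1)s²/χ²_{1-α/2}) = (29·56.6/42.557, 29·56.6/17.708) = (38.57, 92.69)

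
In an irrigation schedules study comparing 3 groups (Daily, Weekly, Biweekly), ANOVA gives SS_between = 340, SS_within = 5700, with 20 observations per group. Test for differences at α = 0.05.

df_between = 2, df_within = 57. F = MS_between/MS_within = 170.0/100.0 = 1.7. F_crit ≈ 3.159. Fail to reject H₀.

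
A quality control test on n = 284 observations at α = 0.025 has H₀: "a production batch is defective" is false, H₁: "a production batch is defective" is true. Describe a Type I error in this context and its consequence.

Type I error: rejecting H₀ when it is true — concluding that a production batch is defective when in fact it is not. Consequence: scrapping a good batch — wasted material and cost for no reason.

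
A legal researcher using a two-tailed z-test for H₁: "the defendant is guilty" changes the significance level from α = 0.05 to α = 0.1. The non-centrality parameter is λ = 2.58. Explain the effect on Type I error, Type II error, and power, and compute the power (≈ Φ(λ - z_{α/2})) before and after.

Increasing α from 0.05 to 0.1:
• Type I error rate increases (α is the Type I rate by definition).
• Critical value moves from z_{α/2} = 1.96 to 1.645, so power = Φ(λ - z_{α/2}) goes from Φ(2.58 - 1.96) = 0.732 to Φ(2.58 - 1.645) = 0.825.
• Type II error rate β = 1 - power therefore decreases (0.268 → 0.175).
Appropriate when false negatives are costly — here, acquitting a guilty person.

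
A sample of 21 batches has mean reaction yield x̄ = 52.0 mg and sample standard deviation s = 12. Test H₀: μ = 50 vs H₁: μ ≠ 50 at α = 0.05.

t = (x̄ - μ₀)/(s/√n) = (52.0 - 50)/(12/√21) = 0.764. df = 20, critical t = ±2.086. Fail to reject H₀.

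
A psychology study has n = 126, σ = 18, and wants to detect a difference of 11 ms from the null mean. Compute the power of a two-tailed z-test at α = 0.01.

SE = σ/√n = 18/√126 = 1.604. Non-centrality λ = d/SE = 11/1.604 = 6.86. Power ≈ Φ(λ - z_{α/2}) = Φ(6.86 - 2.576) = Φ(4.284) = 1.0.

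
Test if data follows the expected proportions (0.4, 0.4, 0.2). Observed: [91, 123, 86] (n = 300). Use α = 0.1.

Expected: [120.0, 120.0, 60.0]. χ² = 18.35. df = 2, critical = 4.605. Reject H₀.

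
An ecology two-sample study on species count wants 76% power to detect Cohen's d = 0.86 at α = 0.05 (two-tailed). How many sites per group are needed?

z_{α/2} = 1.96, z_β = Φ⁻¹(0.76) = 0.706. For large effect (d = 0.86): n per group = 2(z_{α/2} + z_β)²/d² = 2(1.96 + 0.706)²/0.86² = 19.2 → 20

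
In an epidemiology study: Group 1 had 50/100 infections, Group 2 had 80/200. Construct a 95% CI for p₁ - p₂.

p̂₁ = 0.5, p̂₂ = 0.4. Difference = 0.1. CI = (-0.019, 0.219)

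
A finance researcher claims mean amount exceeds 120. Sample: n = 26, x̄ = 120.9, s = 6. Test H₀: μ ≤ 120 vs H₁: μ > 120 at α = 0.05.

t = (120.9 - 120)/(6/√26) = 0.765, df = 25. Critical t = 1.708. Fail to reject H₀.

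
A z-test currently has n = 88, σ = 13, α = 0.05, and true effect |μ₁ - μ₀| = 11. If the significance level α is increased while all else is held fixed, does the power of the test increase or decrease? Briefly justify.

Power increases: a larger α lowers the critical value, so more of the H₁ sampling distribution falls in the rejection region.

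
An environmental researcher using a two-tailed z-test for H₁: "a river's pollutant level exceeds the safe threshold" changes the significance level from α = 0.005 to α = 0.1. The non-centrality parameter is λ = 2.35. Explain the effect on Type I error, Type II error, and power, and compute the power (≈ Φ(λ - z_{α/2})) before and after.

Increasing α from 0.005 to 0.1:
• Type I error rate increases (α is the Type I rate by definition).
• Critical value moves from z_{α/2} = 2.807 to 1.645, so power = Φ(λ - z_{α/2}) goes from Φ(2.35 - 2.807) = 0.324 to Φ(2.35 - 1.645) = 0.76.
• Type II error rate β = 1 - power therefore decreases (0.676 → 0.24).
Appropriate when false negatives are costly — here, allowing unsafe pollution to continue.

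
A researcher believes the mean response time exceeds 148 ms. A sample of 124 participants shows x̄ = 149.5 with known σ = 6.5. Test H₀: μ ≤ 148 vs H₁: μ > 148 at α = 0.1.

z = 2.57. Critical value: 1.28. Reject H₀.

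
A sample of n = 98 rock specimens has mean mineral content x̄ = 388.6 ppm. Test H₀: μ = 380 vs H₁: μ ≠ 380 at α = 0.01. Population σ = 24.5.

z = (x̄ - μ₀)/(σ/√n) = (388.6 - 380)/(24.5/√98) = 3.475. Critical value: ±2.576. Since |3.475| > 2.576, Reject H₀.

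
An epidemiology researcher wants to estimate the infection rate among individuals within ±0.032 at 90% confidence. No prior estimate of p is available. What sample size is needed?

Conservative approach: use p = 0.5 (maximizes p(1-p) = 0.25). n = z²(0.25)/E² = 1.645²×0.25/0.032² = 660.7 → n = 661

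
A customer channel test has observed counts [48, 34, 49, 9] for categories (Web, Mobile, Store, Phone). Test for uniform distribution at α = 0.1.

Expected = 35 each. χ² = Σ(O-E)²/E = 29.771. df = 3, critical value = 6.251. Reject H₀.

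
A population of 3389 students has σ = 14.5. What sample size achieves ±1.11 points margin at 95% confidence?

Without FPC: n₀ = (1.96×14.5/1.11)² = 655.545. With FPC: n = n₀N/(n₀+N-1) = 549.4 → n = 550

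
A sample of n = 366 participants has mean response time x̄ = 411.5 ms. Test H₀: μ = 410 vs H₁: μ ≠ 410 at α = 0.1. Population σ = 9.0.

z = (x̄ - μ₀)/(σ/√n) = (411.5 - 410)/(9.0/√366) = 3.189. Critical value: ±1.645. Since |3.189| > 1.645, Reject H₀.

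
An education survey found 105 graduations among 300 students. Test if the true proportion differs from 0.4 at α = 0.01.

p̂ = 0.35, p₀ = 0.4. z = (p̂ - p₀)/√(p₀(1-p₀)/n) = -1.768. Critical: ±2.576. Fail to reject H₀.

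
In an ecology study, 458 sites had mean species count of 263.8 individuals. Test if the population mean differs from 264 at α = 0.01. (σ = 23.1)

z = (x̄ - μ₀)/(σ/√n) = (263.8 - 264)/(23.1/√458) = -0.185. Critical value: ±2.576. Since |-0.185| ≤ 2.576, Fail to reject H₀.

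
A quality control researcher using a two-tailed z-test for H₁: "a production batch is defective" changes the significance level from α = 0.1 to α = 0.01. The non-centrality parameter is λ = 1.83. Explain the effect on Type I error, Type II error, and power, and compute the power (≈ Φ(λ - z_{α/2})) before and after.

Decreasing α from 0.1 to 0.01:
• Type I error rate decreases (α is the Type I rate by definition).
• Critical value moves from z_{α/2} = 1.645 to 2.576, so power = Φ(λ - z_{α/2}) goes from Φ(1.83 - 1.645) = 0.573 to Φ(1.83 - 2.576) = 0.228.
• Type II error rate β = 1 - power therefore increases (0.427 → 0.772).
Appropriate when false positives are costly — here, scrapping a good batch — wasted material and cost for no reason.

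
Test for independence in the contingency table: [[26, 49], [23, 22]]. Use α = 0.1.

χ² = 3.148. df = 1, critical = 2.706. Reject H₀. Variables are dependent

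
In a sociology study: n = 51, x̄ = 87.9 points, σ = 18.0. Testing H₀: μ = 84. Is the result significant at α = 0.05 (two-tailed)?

z = (87.9 - 84)/(18.0/√51) = 1.547. Since |z| ≤ 1.96, not significant at α = 0.05.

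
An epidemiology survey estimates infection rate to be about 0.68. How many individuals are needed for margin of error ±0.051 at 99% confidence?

n = z²p(1-p)/E² = 2.576²×0.68×0.32/0.051² = 555.1 → n = 556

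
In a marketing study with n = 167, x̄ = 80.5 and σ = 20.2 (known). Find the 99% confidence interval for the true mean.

CI = x̄ ± z*(σ/√n) = 80.5 ± 2.576(20.2/√167) = 80.5 ± 4.03 = (76.47, 84.53)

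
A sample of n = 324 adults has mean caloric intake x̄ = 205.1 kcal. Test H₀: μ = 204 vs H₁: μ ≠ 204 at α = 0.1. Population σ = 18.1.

z = (x̄ - μ₀)/(σ/√n) = (205.1 - 204)/(18.1/√324) = 1.094. Critical value: ±1.645. Since |1.094| ≤ 1.645, Fail to reject H₀.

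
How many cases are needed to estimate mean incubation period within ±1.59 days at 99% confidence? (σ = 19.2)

n = (z*σ/E)² = (2.576×19.2/1.59)² = 967.6 → n = 968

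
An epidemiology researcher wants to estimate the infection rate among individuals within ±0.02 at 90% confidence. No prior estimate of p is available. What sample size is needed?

Conservative approach: use p = 0.5 (maximizes p(1-p) = 0.25). n = z²(0.25)/E² = 1.645²×0.25/0.02² = 1691.3 → n = 1692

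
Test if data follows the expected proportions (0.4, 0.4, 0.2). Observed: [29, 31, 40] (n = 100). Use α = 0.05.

Expected: [40.0, 40.0, 20.0]. χ² = 25.05. df = 2, critical = 5.991. Reject H₀.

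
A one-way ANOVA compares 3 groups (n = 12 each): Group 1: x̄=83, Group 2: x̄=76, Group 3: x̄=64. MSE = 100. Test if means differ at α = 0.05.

Grand mean = 74.33. SS_between = 2216.0, MS_between = 1108.0. F = 11.08, F_crit ≈ 3.285. Reject H₀.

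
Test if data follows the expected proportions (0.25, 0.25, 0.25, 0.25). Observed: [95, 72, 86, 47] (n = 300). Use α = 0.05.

Expected: [75.0, 75.0, 75.0, 75.0]. χ² = 17.52. df = 3, critical = 7.815. Reject H₀.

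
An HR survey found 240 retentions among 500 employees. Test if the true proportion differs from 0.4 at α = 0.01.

p̂ = 0.48, p₀ = 0.4. z = (p̂ - p₀)/√(p₀(1-p₀)/n) = 3.651. Critical: ±2.576. Reject H₀.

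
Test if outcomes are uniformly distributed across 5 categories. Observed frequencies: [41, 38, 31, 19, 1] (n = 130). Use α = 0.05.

Expected = 26 each. χ² = Σ(O-E)²/E = 41.077. df = 4, critical value = 9.488. Reject H₀.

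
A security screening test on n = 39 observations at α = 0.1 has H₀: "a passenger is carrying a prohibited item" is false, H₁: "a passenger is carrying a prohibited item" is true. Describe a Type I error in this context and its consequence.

Type I error: rejecting H₀ when it is true — concluding that a passenger is carrying a prohibited item when in fact it is not. Consequence: detaining an innocent passenger — delay and inconvenience.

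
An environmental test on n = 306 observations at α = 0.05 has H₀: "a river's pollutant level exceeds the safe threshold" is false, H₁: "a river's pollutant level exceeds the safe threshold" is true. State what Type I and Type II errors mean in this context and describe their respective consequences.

Type I (false positive): concluding that a river's pollutant level exceeds the safe threshold when it is not — shutting down a compliant factory unnecessarily. Type II (false negative): failing to conclude that a river's pollutant level exceeds the safe threshold when it is — allowing unsafe pollution to continue. Which is costlier depends on domain priorities and is a judgement call rather than a statistical fact.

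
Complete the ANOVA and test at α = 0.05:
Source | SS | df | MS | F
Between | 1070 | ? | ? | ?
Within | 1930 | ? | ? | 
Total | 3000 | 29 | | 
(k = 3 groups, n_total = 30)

df_between = 2, df_within = 27. MS_between = 535.0, MS_within = 71.48. F = 7.484, F_crit ≈ 3.354. Reject H₀.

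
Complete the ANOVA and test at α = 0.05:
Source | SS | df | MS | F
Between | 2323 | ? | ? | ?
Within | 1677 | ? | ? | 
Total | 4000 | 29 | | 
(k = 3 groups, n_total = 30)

df_between = 2, df_within = 27. MS_between = 1161.5, MS_within = 62.11. F = 18.7, F_crit ≈ 3.354. Reject H₀.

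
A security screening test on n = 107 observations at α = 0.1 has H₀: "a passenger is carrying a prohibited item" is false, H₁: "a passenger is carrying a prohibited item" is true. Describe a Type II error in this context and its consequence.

Type II error: failing to reject H₀ when it is false — concluding that a passenger is carrying a prohibited item is not supported when in fact it is. Consequence: letting a prohibited item through — security breach.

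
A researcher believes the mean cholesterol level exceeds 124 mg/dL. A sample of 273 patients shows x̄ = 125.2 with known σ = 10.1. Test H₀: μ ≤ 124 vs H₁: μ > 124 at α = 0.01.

z = 1.963. Critical value: 2.33. Fail to reject H₀.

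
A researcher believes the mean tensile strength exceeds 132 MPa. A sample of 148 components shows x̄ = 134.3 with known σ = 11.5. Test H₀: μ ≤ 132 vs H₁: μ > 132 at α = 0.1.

z = 2.433. Critical value: 1.28. Reject H₀.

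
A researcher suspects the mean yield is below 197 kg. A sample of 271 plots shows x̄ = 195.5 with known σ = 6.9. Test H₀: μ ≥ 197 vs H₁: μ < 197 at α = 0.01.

z = -3.579. Critical value: -2.33. Reject H₀.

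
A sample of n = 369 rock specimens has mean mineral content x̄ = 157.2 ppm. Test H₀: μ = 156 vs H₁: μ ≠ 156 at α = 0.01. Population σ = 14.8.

z = (x̄ - μ₀)/(σ/√n) = (157.2 - 156)/(14.8/√369) = 1.558. Critical value: ±2.576. Since |1.558| ≤ 2.576, Fail to reject H₀.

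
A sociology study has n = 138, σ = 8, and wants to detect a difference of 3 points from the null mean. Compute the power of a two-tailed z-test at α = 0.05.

SE = σ/√n = 8/√138 = 0.681. Non-centrality λ = d/SE = 3/0.681 = 4.405. Power ≈ Φ(λ - z_{α/2}) = Φ(4.405 - 1.96) = Φ(2.445) = 0.993.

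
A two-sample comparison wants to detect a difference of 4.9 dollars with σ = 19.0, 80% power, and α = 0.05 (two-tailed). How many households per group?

n per group = 2(z_α/2 + z_β)²σ²/d² = 2×(1.96 + 0.84)²×19.0²/4.9² = 235.8 → n = 236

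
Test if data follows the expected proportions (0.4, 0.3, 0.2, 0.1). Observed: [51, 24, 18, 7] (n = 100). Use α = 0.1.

Expected: [40.0, 30.0, 20.0, 10.0]. χ² = 5.325. df = 3, critical = 6.251. Fail to reject H₀.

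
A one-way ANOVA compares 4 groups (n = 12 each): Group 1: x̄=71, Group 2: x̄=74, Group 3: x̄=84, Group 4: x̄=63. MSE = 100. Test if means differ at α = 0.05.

Grand mean = 73.0. SS_between = 2712.0, MS_between = 904.0. F = 9.04, F_crit ≈ 2.816. Reject H₀.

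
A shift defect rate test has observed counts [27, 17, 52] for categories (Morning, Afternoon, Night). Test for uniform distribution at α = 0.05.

Expected = 32 each. χ² = Σ(O-E)²/E = 20.312. df = 2, critical value = 5.991. Reject H₀.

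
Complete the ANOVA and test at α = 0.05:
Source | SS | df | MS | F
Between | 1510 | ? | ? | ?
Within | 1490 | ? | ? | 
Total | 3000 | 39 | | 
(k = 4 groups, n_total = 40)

df_between = 3, df_within = 36. MS_between = 503.33, MS_within = 41.39. F = 12.161, F_crit ≈ 2.866. Reject H₀.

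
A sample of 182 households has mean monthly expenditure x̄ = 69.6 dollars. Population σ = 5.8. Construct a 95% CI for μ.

CI = x̄ ± z*(σ/√n) = 69.6 ± 1.96(5.8/√182) = 69.6 ± 0.84 = (68.76, 70.44)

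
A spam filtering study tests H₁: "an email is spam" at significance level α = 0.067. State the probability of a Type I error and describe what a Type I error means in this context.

P(Type I error) = α = 0.067. A Type I error is rejecting H₀ when H₀ is actually true (false positive) — here, concluding that an email is spam when in fact this is not the case. Consequence: a legitimate email is sent to the spam folder and the user misses it.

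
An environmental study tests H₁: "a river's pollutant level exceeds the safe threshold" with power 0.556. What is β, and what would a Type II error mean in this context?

β = 1 - power = 1 - 0.556 = 0.444. A Type II error is failing to reject H₀ when H₀ is false (false negative) — here, failing to conclude that a river's pollutant level exceeds the safe threshold when in fact it is true. Consequence: allowing unsafe pollution to continue.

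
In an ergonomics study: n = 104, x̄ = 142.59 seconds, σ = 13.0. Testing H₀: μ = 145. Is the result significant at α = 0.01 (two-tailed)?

z = (142.59 - 145)/(13.0/√104) = -1.891. Since |z| ≤ 2.576, not significant at α = 0.01.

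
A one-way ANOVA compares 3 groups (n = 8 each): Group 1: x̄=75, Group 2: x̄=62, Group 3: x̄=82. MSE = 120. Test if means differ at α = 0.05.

Grand mean = 73.0. SS_between = 1648.0, MS_between = 824.0. F = 6.867, F_crit ≈ 3.467. Reject H₀.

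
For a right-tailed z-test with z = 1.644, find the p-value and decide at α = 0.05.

p = P(Z > 1.644) = 1 - Φ(1.644) ≈ 0.0501. Since p ≥ 0.05, fail to reject H₀ (not significant) at α = 0.05.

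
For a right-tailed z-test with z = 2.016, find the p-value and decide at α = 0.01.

p = P(Z > 2.016) = 1 - Φ(2.016) ≈ 0.0219. Since p ≥ 0.01, fail to reject H₀ (not significant) at α = 0.01.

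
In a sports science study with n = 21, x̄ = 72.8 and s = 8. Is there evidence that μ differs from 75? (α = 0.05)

t = (x̄ - μ₀)/(s/√n) = (72.8 - 75)/(8/√21) = -1.26. df = 20, critical t = ±2.086. Fail to reject H₀.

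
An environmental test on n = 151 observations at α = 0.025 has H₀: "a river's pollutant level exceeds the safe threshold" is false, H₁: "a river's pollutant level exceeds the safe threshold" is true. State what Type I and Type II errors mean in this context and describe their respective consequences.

Type I (false positive): concluding that a river's pollutant level exceeds the safe threshold when it is not — shutting down a compliant factory unnecessarily. Type II (false negative): failing to conclude that a river's pollutant level exceeds the safe threshold when it is — allowing unsafe pollution to continue. Which is costlier depends on domain priorities and is a judgement call rather than a statistical fact.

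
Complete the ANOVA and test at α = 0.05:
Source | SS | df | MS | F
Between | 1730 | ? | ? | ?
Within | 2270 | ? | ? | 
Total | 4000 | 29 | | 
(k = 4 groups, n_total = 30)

df_between = 3, df_within = 26. MS_between = 576.67, MS_within = 87.31. F = 6.605, F_crit ≈ 2.975. Reject H₀.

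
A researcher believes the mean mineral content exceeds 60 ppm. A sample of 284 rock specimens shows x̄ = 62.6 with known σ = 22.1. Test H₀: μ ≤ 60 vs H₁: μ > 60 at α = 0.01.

z = 1.983. Critical value: 2.33. Fail to reject H₀.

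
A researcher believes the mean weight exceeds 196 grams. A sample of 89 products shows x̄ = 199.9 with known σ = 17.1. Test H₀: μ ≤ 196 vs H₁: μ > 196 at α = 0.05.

z = 2.152. Critical value: 1.645. Reject H₀.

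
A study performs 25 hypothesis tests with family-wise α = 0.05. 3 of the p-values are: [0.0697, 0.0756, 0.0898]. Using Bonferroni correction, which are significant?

Bonferroni α = 0.05/25 = 0.002. None of the given p-values are significant.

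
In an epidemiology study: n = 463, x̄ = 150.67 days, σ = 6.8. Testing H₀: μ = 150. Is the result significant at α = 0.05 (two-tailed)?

z = (150.67 - 150)/(6.8/√463) = 2.12. Since |z| > 1.96, significant at α = 0.05.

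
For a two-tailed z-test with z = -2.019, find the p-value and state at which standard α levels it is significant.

p = 2·P(Z > |-2.019|) = 2·(1 - Φ(2.019)) ≈ 0.0435. Significant at α = 0.1; Significant at α = 0.05.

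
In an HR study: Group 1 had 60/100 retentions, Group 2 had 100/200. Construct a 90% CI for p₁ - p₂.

p̂₁ = 0.6, p̂₂ = 0.5. Difference = 0.1. CI = (0.001, 0.199)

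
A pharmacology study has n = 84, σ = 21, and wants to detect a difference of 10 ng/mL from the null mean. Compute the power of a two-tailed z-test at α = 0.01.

SE = σ/√n = 21/√84 = 2.291. Non-centrality λ = d/SE = 10/2.291 = 4.364. Power ≈ Φ(λ - z_{α/2}) = Φ(4.364 - 2.576) = Φ(1.788) = 0.963.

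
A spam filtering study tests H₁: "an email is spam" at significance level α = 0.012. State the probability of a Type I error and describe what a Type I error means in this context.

P(Type I error) = α = 0.012. A Type I error is rejecting H₀ when H₀ is actually true (false positive) — here, concluding that an email is spam when in fact this is not the case. Consequence: a legitimate email is sent to the spam folder and the user misses it.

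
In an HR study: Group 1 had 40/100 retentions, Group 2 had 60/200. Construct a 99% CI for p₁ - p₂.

p̂₁ = 0.4, p̂₂ = 0.3. Difference = 0.1. CI = (-0.051, 0.251)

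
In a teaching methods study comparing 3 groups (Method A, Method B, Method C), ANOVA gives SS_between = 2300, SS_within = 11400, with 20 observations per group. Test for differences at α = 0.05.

df_between = 2, df_within = 57. F = MS_between/MS_within = 1150.0/200.0 = 5.75. F_crit ≈ 3.159. Reject H₀. At least one mean differs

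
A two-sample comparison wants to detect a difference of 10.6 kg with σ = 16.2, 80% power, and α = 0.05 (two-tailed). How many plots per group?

n per group = 2(z_α/2 + z_β)²σ²/d² = 2×(1.96 + 0.84)²×16.2²/10.6² = 36.6 → n = 37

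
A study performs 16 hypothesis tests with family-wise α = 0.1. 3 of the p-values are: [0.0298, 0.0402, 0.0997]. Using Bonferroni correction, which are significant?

Bonferroni α = 0.1/16 = 0.00625. None of the given p-values are significant.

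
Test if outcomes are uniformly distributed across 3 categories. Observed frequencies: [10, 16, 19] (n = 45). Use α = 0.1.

Expected = 15 each. χ² = Σ(O-E)²/E = 2.8. df = 2, critical value = 4.605. Fail to reject H₀.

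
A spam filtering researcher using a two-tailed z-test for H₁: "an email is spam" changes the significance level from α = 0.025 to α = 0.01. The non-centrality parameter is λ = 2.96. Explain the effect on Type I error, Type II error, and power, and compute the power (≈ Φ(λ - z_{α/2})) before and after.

Decreasing α from 0.025 to 0.01:
• Type I error rate decreases (α is the Type I rate by definition).
• Critical value moves from z_{α/2} = 2.241 to 2.576, so power = Φ(λ - z_{α/2}) goes from Φ(2.96 - 2.241) = 0.764 to Φ(2.96 - 2.576) = 0.65.
• Type II error rate β = 1 - power therefore increases (0.236 → 0.35).
Appropriate when false positives are costly — here, a legitimate email is sent to the spam folder and the user misses it.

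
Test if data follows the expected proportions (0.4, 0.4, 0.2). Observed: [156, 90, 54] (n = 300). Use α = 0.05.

Expected: [120.0, 120.0, 60.0]. χ² = 18.9. df = 2, critical = 5.991. Reject H₀.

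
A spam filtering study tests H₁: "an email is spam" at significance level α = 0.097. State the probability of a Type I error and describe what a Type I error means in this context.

P(Type I error) = α = 0.097. A Type I error is rejecting H₀ when H₀ is actually true (false positive) — here, concluding that an email is spam when in fact this is not the case. Consequence: a legitimate email is sent to the spam folder and the user misses it.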